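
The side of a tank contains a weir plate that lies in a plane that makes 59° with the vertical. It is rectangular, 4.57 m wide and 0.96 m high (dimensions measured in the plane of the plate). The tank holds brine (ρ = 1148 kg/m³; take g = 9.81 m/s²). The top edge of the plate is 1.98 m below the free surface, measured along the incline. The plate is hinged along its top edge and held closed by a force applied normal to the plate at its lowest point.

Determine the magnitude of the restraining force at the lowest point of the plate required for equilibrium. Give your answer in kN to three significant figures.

P ≈ 33.3 kN

γ = ρg = 1148 × 9.81 / 1000 = 11.26188 kN/m³.
The plate makes 59° with the vertical, i.e. θ = 90° − 59° = 31° to the horizontal. Measuring y along the incline from the free-surface line, vertical depth h = y·sinθ with sinθ = 0.515038.
The centroid lies 0.96/2 = 0.48 m below the top edge, so y_c = 1.98 + 0.48 = 2.46 m and h_c = 2.46 × 0.515038 = 1.26699 m.
A = 4.57 × 0.96 = 4.3872 m².
Resultant F = γ·h_c·A = 11.26188 × 1.26699 × 4.3872 = 62.5996 kN.
I_c = b·h³/12 = 4.57 × 0.96³/12 = 0.336937 m⁴.
Centre of pressure: y_p = y_c + I_c/(y_c·A) = 2.46 + 0.336937/(2.46 × 4.3872) = 2.46 + 0.0312195 = 2.49122 m along the plane.
The resultant acts 0.48 + 0.0312195 = 0.511219 m (along the plate) below the hinge at the top edge, so the moment about the hinge is M = F × 0.511219 = 62.5996 × 0.511219 = 32.0021 kN·m.
A normal force at the bottom, 0.96 m from the hinge, must supply this moment: P = 32.0021/0.96 = 33.3355 kN.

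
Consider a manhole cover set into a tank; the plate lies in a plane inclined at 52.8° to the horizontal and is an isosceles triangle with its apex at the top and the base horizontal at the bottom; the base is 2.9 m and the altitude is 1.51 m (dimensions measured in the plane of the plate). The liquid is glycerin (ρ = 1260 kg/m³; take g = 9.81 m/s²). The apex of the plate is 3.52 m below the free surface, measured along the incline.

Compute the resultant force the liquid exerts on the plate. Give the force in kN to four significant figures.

γ = ρg = 1260 × 9.81 / 1000 = 12.3606 kN/m³.
Let θ = 52.8° be the plate's angle to the horizontal; measure y along the incline from where the plane meets the free surface. Vertical depth h = y·sinθ with sinθ = 0.796530.
With the apex up, the centroid sits 2h/3 = 2 × 1.51/3 = 1.00667 m below the apex, so y_c = 3.52 + 1.00667 = 4.52667 m and h_c = 4.52667 × 0.796530 = 3.60563 m.
A = ½ × 2.9 × 1.51 = 2.1895 m².
Resultant F = γ·h_c·A = 12.3606 × 3.60563 × 2.1895 = 97.5811 kN.

F ≈ 97.58 kN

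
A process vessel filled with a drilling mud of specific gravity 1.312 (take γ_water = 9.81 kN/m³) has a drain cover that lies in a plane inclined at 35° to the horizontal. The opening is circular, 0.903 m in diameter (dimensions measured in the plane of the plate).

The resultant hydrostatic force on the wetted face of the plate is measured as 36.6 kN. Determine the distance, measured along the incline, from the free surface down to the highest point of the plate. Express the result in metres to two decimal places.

y_top ≈ 7.29 m

γ = 1.312 × 9.81 = 12.87072 kN/m³.
A = π(0.4515)² = 0.640421 m².
From F = γ·h_c·A, the centroid depth is h_c = 36.6/(12.87072 × 0.640421) = 4.4403 m.
Let θ = 35° be the plate's angle to the horizontal; measure y along the incline from where the plane meets the free surface. Vertical depth h = y·sinθ with sinθ = 0.573576.
Along the incline, y_c = h_c/sinθ = 4.4403/0.573576 = 7.74143 m.
The centroid is at the centre, 0.4515 m below the top of the plate, so the highest point sits at y_top = 7.74143 − 0.4515 = 7.28993 m along the incline.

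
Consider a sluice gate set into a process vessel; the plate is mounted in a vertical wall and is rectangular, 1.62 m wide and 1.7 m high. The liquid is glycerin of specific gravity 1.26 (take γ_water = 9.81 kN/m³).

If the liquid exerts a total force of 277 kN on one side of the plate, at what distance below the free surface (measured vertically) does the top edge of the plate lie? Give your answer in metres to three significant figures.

γ = 1.26 × 9.81 = 12.3606 kN/m³.
A = 1.62 × 1.7 = 2.754 m².
From F = γ·h_c·A, the centroid depth is h_c = 277/(12.3606 × 2.754) = 8.13722 m.
The centroid lies 1.7/2 = 0.85 m below the top edge, so the top edge sits at h_top = 8.13722 − 0.85 = 7.28722 m below the surface.

d_top ≈ 7.29 m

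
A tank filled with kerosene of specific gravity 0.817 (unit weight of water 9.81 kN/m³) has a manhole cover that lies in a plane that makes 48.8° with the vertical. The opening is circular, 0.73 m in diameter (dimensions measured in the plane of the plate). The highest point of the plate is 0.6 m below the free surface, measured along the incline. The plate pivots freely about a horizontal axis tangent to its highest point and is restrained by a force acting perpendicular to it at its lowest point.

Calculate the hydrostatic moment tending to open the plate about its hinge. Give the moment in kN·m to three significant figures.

M ≈ 0.852 kN·m

γ = 0.817 × 9.81 = 8.01477 kN/m³.
The plate makes 48.8° with the vertical, i.e. θ = 90° − 48.8° = 41.2° to the horizontal. Measuring y along the incline from the free-surface line, vertical depth h = y·sinθ with sinθ = 0.658689.
The centroid is at the centre, 0.365 m below the top of the plate, so y_c = 0.6 + 0.365 = 0.965 m and h_c = 0.965 × 0.658689 = 0.635635 m.
A = π(0.365)² = 0.418539 m².
Resultant F = γ·h_c·A = 8.01477 × 0.635635 × 0.418539 = 2.13223 kN.
I_c = πr⁴/4 = π × 0.365⁴/4 = 0.01394 m⁴.
Centre of pressure: y_p = y_c + I_c/(y_c·A) = 0.965 + 0.01394/(0.965 × 0.418539) = 0.965 + 0.0345143 = 0.999514 m along the plane.
The resultant acts 0.365 + 0.0345143 = 0.399514 m (along the plate) below the hinge at the top edge, so the moment about the hinge is M = F × 0.399514 = 2.13223 × 0.399514 = 0.851856 kN·m.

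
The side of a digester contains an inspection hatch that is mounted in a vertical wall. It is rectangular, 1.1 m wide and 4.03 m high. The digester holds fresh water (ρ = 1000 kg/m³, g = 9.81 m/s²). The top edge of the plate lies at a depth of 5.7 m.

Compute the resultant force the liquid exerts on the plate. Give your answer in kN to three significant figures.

γ = ρg = 1000 × 9.81 = 9810 N/m³ = 9.81 kN/m³.
The centroid lies 4.03/2 = 2.015 m below the top edge, so the centroid depth is h_c = 5.7 + 2.015 = 7.715 m.
A = 1.1 × 4.03 = 4.433 m².
Resultant F = γ·h_c·A = 9.81 × 7.715 × 4.433 = 335.508 kN.

F ≈ 336 kN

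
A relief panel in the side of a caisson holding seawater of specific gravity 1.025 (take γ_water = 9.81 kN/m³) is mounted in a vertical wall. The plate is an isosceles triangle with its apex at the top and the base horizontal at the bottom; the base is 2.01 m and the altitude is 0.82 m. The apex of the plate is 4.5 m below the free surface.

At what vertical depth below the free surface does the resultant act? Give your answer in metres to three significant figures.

h_p = 5.05 m

γ = 1.025 × 9.81 = 10.05525 kN/m³.
With the apex up, the centroid sits 2h/3 = 2 × 0.82/3 = 0.546667 m below the apex, so the centroid depth is h_c = 4.5 + 0.546667 = 5.04667 m.
A = ½ × 2.01 × 0.82 = 0.8241 m².
Resultant F = γ·h_c·A = 10.05525 × 5.04667 × 0.8241 = 41.8194 kN.
I_c = b·h³/36 = 2.01 × 0.82³/36 = 0.0307847 m⁴.
Centre of pressure: y_p = y_c + I_c/(y_c·A) = 5.04667 + 0.0307847/(5.04667 × 0.8241) = 5.04667 + 0.00740202 = 5.05407 m along the plane.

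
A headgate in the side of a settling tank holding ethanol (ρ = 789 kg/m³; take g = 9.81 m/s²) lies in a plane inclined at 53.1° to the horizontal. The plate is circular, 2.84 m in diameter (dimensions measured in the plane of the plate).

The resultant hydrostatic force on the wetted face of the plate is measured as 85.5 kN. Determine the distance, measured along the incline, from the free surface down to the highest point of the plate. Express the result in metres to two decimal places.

y_top ≈ 0.76 m

γ = ρg = 789 × 9.81 / 1000 = 7.74009 kN/m³.
A = π(1.42)² = 6.33471 m².
From F = γ·h_c·A, the centroid depth is h_c = 85.5/(7.74009 × 6.33471) = 1.74379 m.
Let θ = 53.1° be the plate's angle to the horizontal; measure y along the incline from where the plane meets the free surface. Vertical depth h = y·sinθ with sinθ = 0.799685.
Along the incline, y_c = h_c/sinθ = 1.74379/0.799685 = 2.1806 m.
The centroid is at the centre, 1.42 m below the top of the plate, so the highest point sits at y_top = 2.1806 − 1.42 = 0.7606 m along the incline.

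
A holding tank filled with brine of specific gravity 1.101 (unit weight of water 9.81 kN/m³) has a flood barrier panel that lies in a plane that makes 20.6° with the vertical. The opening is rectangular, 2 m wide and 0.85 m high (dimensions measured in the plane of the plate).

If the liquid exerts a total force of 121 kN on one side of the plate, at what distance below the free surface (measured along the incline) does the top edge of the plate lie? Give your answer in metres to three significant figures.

y_top ≈ 6.62 m

γ = 1.101 × 9.81 = 10.80081 kN/m³.
A = 2 × 0.85 = 1.7 m².
From F = γ·h_c·A, the centroid depth is h_c = 121/(10.80081 × 1.7) = 6.58992 m.
The plate makes 20.6° with the vertical, i.e. θ = 90° − 20.6° = 69.4° to the horizontal. Measuring y along the incline from the free-surface line, vertical depth h = y·sinθ with sinθ = 0.936060.
Along the incline, y_c = h_c/sinθ = 6.58992/0.936060 = 7.04006 m.
The centroid lies 0.85/2 = 0.425 m below the top edge, so the top edge sits at y_top = 7.04006 − 0.425 = 6.61506 m along the incline.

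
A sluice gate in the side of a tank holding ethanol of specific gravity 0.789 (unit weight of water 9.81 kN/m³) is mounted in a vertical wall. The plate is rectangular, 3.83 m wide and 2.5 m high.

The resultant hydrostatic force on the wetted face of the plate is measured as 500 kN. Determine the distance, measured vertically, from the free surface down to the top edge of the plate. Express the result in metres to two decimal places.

d_top ≈ 5.50 m

γ = 0.789 × 9.81 = 7.74009 kN/m³.
A = 3.83 × 2.5 = 9.575 m².
From F = γ·h_c·A, the centroid depth is h_c = 500/(7.74009 × 9.575) = 6.7466 m.
The centroid lies 2.5/2 = 1.25 m below the top edge, so the top edge sits at h_top = 6.7466 − 1.25 = 5.4966 m below the surface.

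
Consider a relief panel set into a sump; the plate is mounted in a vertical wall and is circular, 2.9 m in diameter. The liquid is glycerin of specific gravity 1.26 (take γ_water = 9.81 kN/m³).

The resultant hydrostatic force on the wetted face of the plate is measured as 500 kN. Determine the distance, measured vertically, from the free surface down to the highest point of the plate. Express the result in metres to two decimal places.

γ = 1.26 × 9.81 = 12.3606 kN/m³.
A = π(1.45)² = 6.6052 m².
From F = γ·h_c·A, the centroid depth is h_c = 500/(12.3606 × 6.6052) = 6.12413 m.
The centroid is at the centre, 1.45 m below the top of the plate, so the highest point sits at h_top = 6.12413 − 1.45 = 4.67413 m below the surface.

d_top ≈ 4.67 m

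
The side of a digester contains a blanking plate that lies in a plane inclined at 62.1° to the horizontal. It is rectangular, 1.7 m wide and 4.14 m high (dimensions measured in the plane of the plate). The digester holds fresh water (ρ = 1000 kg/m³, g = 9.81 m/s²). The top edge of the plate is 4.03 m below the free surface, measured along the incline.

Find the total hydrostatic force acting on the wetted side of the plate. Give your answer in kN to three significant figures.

γ = ρg = 1000 × 9.81 = 9810 N/m³ = 9.81 kN/m³.
Let θ = 62.1° be the plate's angle to the horizontal; measure y along the incline from where the plane meets the free surface. Vertical depth h = y·sinθ with sinθ = 0.883766.
The centroid lies 4.14/2 = 2.07 m below the top edge, so y_c = 4.03 + 2.07 = 6.1 m and h_c = 6.1 × 0.883766 = 5.39097 m.
A = 1.7 × 4.14 = 7.038 m².
Resultant F = γ·h_c·A = 9.81 × 5.39097 × 7.038 = 372.208 kN.

F ≈ 372 kN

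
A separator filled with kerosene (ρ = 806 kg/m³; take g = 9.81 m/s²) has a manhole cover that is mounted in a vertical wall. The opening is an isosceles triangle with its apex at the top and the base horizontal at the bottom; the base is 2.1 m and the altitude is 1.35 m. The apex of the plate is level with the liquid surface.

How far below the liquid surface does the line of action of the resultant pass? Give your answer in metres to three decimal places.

γ = ρg = 806 × 9.81 / 1000 = 7.90686 kN/m³.
With the apex up, the centroid sits 2h/3 = 2 × 1.35/3 = 0.9 m below the apex, so the centroid depth is h_c = 0.9 m.
A = ½ × 2.1 × 1.35 = 1.4175 m².
Resultant F = γ·h_c·A = 7.90686 × 0.9 × 1.4175 = 10.0872 kN.
I_c = b·h³/36 = 2.1 × 1.35³/36 = 0.143522 m⁴.
Centre of pressure: y_p = y_c + I_c/(y_c·A) = 0.9 + 0.143522/(0.9 × 1.4175) = 0.9 + 0.1125 = 1.0125 m along the plane.

h_p = 1.013 m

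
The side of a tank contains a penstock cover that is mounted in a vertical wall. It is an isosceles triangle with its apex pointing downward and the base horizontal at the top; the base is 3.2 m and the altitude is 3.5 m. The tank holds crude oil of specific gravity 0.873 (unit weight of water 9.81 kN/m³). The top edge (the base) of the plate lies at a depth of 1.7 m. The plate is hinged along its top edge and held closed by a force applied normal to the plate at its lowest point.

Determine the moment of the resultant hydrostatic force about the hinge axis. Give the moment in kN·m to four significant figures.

γ = 0.873 × 9.81 = 8.56413 kN/m³.
With the apex down, the centroid sits h/3 = 3.5/3 = 1.16667 m below the base (the top edge), so the centroid depth is h_c = 1.7 + 1.16667 = 2.86667 m.
A = ½ × 3.2 × 3.5 = 5.6 m².
Resultant F = γ·h_c·A = 8.56413 × 2.86667 × 5.6 = 137.483 kN.
I_c = b·h³/36 = 3.2 × 3.5³/36 = 3.81111 m⁴.
Centre of pressure: y_p = y_c + I_c/(y_c·A) = 2.86667 + 3.81111/(2.86667 × 5.6) = 2.86667 + 0.237403 = 3.10407 m along the plane.
The resultant acts 1.16667 + 0.237403 = 1.40407 m (along the plate) below the hinge at the top edge, so the moment about the hinge is M = F × 1.40407 = 137.483 × 1.40407 = 193.036 kN·m.

M ≈ 193.0 kN·m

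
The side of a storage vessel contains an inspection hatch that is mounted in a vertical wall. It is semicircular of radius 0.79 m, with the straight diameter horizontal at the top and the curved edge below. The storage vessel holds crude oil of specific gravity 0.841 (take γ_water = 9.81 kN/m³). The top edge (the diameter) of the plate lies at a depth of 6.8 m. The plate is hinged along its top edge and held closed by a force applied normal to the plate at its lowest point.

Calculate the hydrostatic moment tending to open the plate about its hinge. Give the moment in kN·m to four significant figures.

M ≈ 19.70 kN·m

γ = 0.841 × 9.81 = 8.25021 kN/m³.
The centroid of a semicircle lies 4r/(3π) = 0.335286 m from the diameter, here below the top edge, so the centroid depth is h_c = 6.8 + 0.335286 = 7.13529 m.
A = πr²/2 = π × 0.79²/2 = 0.980334 m².
Resultant F = γ·h_c·A = 8.25021 × 7.13529 × 0.980334 = 57.7099 kN.
I_c = (π/8 − 8/(9π))·r⁴ = 0.109757 × 0.79⁴ = 0.0427504 m⁴.
Centre of pressure: y_p = y_c + I_c/(y_c·A) = 7.13529 + 0.0427504/(7.13529 × 0.980334) = 7.13529 + 0.00611159 = 7.1414 m along the plane.
The resultant acts 0.335286 + 0.00611159 = 0.341398 m (along the plate) below the hinge at the top edge, so the moment about the hinge is M = F × 0.341398 = 57.7099 × 0.341398 = 19.702 kN·m.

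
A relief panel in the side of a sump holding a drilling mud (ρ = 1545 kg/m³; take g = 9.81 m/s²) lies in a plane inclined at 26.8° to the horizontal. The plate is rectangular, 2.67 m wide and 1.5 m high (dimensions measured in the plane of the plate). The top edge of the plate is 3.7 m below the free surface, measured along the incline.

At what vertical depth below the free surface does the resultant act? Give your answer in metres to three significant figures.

γ = ρg = 1545 × 9.81 / 1000 = 15.15645 kN/m³.
Let θ = 26.8° be the plate's angle to the horizontal; measure y along the incline from where the plane meets the free surface. Vertical depth h = y·sinθ with sinθ = 0.450878.
The centroid lies 1.5/2 = 0.75 m below the top edge, so y_c = 3.7 + 0.75 = 4.45 m and h_c = 4.45 × 0.450878 = 2.00641 m.
A = 2.67 × 1.5 = 4.005 m².
Resultant F = γ·h_c·A = 15.15645 × 2.00641 × 4.005 = 121.792 kN.
I_c = b·h³/12 = 2.67 × 1.5³/12 = 0.750938 m⁴.
Centre of pressure: y_p = y_c + I_c/(y_c·A) = 4.45 + 0.750938/(4.45 × 4.005) = 4.45 + 0.0421349 = 4.49213 m along the plane.
Vertically, h_p = y_p·sinθ = 4.49213 × 0.450878 = 2.0254 m.

h_p = 2.03 m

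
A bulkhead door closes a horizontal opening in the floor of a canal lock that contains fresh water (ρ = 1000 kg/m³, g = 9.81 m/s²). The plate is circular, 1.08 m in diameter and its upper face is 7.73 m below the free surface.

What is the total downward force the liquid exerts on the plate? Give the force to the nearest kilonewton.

γ = ρg = 1000 × 9.81 = 9810 N/m³ = 9.81 kN/m³.
The plate is horizontal, so pressure is uniform at p = γ·h = 9.81 × 7.73 = 75.8313 kN/m².
A = π(0.54)² = 0.916088 m².
F = p·A = 75.8313 × 0.916088 = 69.4681 kN.

F ≈ 69 kN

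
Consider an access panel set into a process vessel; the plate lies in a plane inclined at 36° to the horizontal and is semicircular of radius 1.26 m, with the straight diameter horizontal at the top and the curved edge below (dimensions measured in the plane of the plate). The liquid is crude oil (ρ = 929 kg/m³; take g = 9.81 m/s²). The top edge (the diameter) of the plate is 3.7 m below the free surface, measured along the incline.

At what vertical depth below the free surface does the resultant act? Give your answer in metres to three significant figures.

γ = ρg = 929 × 9.81 / 1000 = 9.11349 kN/m³.
Let θ = 36° be the plate's angle to the horizontal; measure y along the incline from where the plane meets the free surface. Vertical depth h = y·sinθ with sinθ = 0.587785.
The centroid of a semicircle lies 4r/(3π) = 0.534761 m from the diameter, here below the top edge, so y_c = 3.7 + 0.534761 = 4.23476 m and h_c = 4.23476 × 0.587785 = 2.48913 m.
A = πr²/2 = π × 1.26²/2 = 2.4938 m².
Resultant F = γ·h_c·A = 9.11349 × 2.48913 × 2.4938 = 56.571 kN.
I_c = (π/8 − 8/(9π))·r⁴ = 0.109757 × 1.26⁴ = 0.27664 m⁴.
Centre of pressure: y_p = y_c + I_c/(y_c·A) = 4.23476 + 0.27664/(4.23476 × 2.4938) = 4.23476 + 0.0261954 = 4.26096 m along the plane.
Vertically, h_p = y_p·sinθ = 4.26096 × 0.587785 = 2.50453 m.

h_p = 2.50 m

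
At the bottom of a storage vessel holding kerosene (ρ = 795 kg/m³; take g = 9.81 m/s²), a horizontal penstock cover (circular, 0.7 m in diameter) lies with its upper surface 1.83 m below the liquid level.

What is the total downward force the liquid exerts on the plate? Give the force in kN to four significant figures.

F ≈ 5.493 kN

γ = ρg = 795 × 9.81 / 1000 = 7.79895 kN/m³.
The plate is horizontal, so pressure is uniform at p = γ·h = 7.79895 × 1.83 = 14.2721 kN/m².
A = π(0.35)² = 0.384845 m².
F = p·A = 14.2721 × 0.384845 = 5.49255 kN.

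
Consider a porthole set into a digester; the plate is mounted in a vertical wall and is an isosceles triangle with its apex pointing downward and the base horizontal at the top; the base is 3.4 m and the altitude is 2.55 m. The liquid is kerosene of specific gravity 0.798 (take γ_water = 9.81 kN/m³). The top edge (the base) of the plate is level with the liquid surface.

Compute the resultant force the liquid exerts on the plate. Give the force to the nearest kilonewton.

F ≈ 29 kN

γ = 0.798 × 9.81 = 7.82838 kN/m³.
With the apex down, the centroid sits h/3 = 2.55/3 = 0.85 m below the base (the top edge), so the centroid depth is h_c = 0.85 m.
A = ½ × 3.4 × 2.55 = 4.335 m².
Resultant F = γ·h_c·A = 7.82838 × 0.85 × 4.335 = 28.8456 kN.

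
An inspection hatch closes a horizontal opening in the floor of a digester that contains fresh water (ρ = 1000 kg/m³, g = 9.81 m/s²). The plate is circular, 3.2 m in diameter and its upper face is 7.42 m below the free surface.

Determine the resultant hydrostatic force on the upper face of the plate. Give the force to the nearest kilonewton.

γ = ρg = 1000 × 9.81 = 9810 N/m³ = 9.81 kN/m³.
The plate is horizontal, so pressure is uniform at p = γ·h = 9.81 × 7.42 = 72.7902 kN/m².
A = π(1.6)² = 8.04248 m².
F = p·A = 72.7902 × 8.04248 = 585.414 kN.

F ≈ 585 kN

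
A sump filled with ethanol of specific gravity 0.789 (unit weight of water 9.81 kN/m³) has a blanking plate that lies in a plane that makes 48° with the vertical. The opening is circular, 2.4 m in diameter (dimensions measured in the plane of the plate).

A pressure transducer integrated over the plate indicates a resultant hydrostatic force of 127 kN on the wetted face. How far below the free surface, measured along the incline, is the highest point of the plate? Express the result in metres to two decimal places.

y_top ≈ 4.22 m

γ = 0.789 × 9.81 = 7.74009 kN/m³.
A = π(1.2)² = 4.52389 m².
From F = γ·h_c·A, the centroid depth is h_c = 127/(7.74009 × 4.52389) = 3.62698 m.
The plate makes 48° with the vertical, i.e. θ = 90° − 48° = 42° to the horizontal. Measuring y along the incline from the free-surface line, vertical depth h = y·sinθ with sinθ = 0.669131.
Along the incline, y_c = h_c/sinθ = 3.62698/0.669131 = 5.42043 m.
The centroid is at the centre, 1.2 m below the top of the plate, so the highest point sits at y_top = 5.42043 − 1.2 = 4.22043 m along the incline.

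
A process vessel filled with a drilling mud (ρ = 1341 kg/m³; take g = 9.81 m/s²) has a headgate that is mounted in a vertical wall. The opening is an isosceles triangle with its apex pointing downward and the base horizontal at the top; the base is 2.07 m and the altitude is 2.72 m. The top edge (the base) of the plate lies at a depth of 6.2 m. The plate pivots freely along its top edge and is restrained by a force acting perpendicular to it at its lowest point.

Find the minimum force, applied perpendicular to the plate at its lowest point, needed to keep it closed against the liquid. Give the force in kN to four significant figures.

γ = ρg = 1341 × 9.81 / 1000 = 13.15521 kN/m³.
With the apex down, the centroid sits h/3 = 2.72/3 = 0.906667 m below the base (the top edge), so the centroid depth is h_c = 6.2 + 0.906667 = 7.10667 m.
A = ½ × 2.07 × 2.72 = 2.8152 m².
Resultant F = γ·h_c·A = 13.15521 × 7.10667 × 2.8152 = 263.192 kN.
I_c = b·h³/36 = 2.07 × 2.72³/36 = 1.15711 m⁴.
Centre of pressure: y_p = y_c + I_c/(y_c·A) = 7.10667 + 1.15711/(7.10667 × 2.8152) = 7.10667 + 0.0578361 = 7.16451 m along the plane.
The resultant acts 0.906667 + 0.0578361 = 0.964503 m (along the plate) below the hinge at the top edge, so the moment about the hinge is M = F × 0.964503 = 263.192 × 0.964503 = 253.849 kN·m.
A normal force at the bottom, 2.72 m from the hinge, must supply this moment: P = 253.849/2.72 = 93.3268 kN.

P ≈ 93.33 kN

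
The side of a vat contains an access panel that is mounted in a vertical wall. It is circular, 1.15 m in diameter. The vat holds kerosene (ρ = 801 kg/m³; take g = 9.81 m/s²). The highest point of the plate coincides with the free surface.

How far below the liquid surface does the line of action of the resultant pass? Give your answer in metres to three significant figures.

γ = ρg = 801 × 9.81 / 1000 = 7.85781 kN/m³.
The centroid is at the centre, 0.575 m below the top of the plate, so the centroid depth is h_c = 0.575 m.
A = π(0.575)² = 1.03869 m².
Resultant F = γ·h_c·A = 7.85781 × 0.575 × 1.03869 = 4.69305 kN.
I_c = πr⁴/4 = π × 0.575⁴/4 = 0.0858541 m⁴.
Centre of pressure: y_p = y_c + I_c/(y_c·A) = 0.575 + 0.0858541/(0.575 × 1.03869) = 0.575 + 0.14375 = 0.71875 m along the plane.

h_p = 0.719 m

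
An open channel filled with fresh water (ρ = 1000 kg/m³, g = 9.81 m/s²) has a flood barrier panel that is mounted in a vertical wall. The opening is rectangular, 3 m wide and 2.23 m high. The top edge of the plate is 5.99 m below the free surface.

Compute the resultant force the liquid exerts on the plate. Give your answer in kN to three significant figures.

γ = ρg = 1000 × 9.81 = 9810 N/m³ = 9.81 kN/m³.
The centroid lies 2.23/2 = 1.115 m below the top edge, so the centroid depth is h_c = 5.99 + 1.115 = 7.105 m.
A = 3 × 2.23 = 6.69 m².
Resultant F = γ·h_c·A = 9.81 × 7.105 × 6.69 = 466.293 kN.

F ≈ 466 kN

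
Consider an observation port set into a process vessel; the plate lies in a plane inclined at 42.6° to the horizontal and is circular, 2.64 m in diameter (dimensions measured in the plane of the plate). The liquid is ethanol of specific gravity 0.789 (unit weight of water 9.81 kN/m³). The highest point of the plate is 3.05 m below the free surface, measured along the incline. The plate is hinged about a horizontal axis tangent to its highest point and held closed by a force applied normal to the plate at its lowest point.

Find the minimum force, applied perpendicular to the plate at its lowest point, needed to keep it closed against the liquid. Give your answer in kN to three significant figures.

P ≈ 67.4 kN

γ = 0.789 × 9.81 = 7.74009 kN/m³.
Let θ = 42.6° be the plate's angle to the horizontal; measure y along the incline from where the plane meets the free surface. Vertical depth h = y·sinθ with sinθ = 0.676876.
The centroid is at the centre, 1.32 m below the top of the plate, so y_c = 3.05 + 1.32 = 4.37 m and h_c = 4.37 × 0.676876 = 2.95795 m.
A = π(1.32)² = 5.47391 m².
Resultant F = γ·h_c·A = 7.74009 × 2.95795 × 5.47391 = 125.324 kN.
I_c = πr⁴/4 = π × 1.32⁴/4 = 2.38444 m⁴.
Centre of pressure: y_p = y_c + I_c/(y_c·A) = 4.37 + 2.38444/(4.37 × 5.47391) = 4.37 + 0.0996798 = 4.46968 m along the plane.
The resultant acts 1.32 + 0.0996798 = 1.41968 m (along the plate) below the hinge at the top edge, so the moment about the hinge is M = F × 1.41968 = 125.324 × 1.41968 = 177.92 kN·m.
A normal force at the bottom, 2.64 m from the hinge, must supply this moment: P = 177.92/2.64 = 67.3939 kN.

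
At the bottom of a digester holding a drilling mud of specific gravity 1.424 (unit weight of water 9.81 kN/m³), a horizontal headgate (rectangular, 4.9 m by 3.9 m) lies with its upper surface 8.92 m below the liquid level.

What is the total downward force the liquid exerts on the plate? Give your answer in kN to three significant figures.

F ≈ 2380 kN

γ = 1.424 × 9.81 = 13.96944 kN/m³.
The plate is horizontal, so pressure is uniform at p = γ·h = 13.96944 × 8.92 = 124.607 kN/m².
A = 4.9 × 3.9 = 19.11 m².
F = p·A = 124.607 × 19.11 = 2381.24 kN.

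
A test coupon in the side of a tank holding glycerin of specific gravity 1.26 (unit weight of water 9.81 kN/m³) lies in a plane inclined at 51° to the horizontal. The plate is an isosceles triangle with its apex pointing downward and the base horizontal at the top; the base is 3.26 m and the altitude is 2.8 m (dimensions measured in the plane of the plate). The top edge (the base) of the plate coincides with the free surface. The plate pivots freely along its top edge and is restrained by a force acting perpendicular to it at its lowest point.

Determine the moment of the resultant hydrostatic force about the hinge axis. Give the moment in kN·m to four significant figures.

M ≈ 57.29 kN·m

γ = 1.26 × 9.81 = 12.3606 kN/m³.
Let θ = 51° be the plate's angle to the horizontal; measure y along the incline from where the plane meets the free surface. Vertical depth h = y·sinθ with sinθ = 0.777146.
With the apex down, the centroid sits h/3 = 2.8/3 = 0.933333 m below the base (the top edge), so y_c = 0.933333 m and h_c = 0.933333 × 0.777146 = 0.725336 m.
A = ½ × 3.26 × 2.8 = 4.564 m².
Resultant F = γ·h_c·A = 12.3606 × 0.725336 × 4.564 = 40.9189 kN.
I_c = b·h³/36 = 3.26 × 2.8³/36 = 1.98788 m⁴.
Centre of pressure: y_p = y_c + I_c/(y_c·A) = 0.933333 + 1.98788/(0.933333 × 4.564) = 0.933333 + 0.466668 = 1.4 m along the plane.
The resultant acts 0.933333 + 0.466668 = 1.4 m (along the plate) below the hinge at the top edge, so the moment about the hinge is M = F × 1.4 = 40.9189 × 1.4 = 57.2865 kN·m.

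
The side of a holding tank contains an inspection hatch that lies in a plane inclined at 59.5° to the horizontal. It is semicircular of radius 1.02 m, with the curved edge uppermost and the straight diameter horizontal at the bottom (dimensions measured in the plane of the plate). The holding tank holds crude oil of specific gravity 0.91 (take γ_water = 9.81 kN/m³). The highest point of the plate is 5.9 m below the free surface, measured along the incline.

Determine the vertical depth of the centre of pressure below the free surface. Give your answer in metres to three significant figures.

γ = 0.91 × 9.81 = 8.9271 kN/m³.
Let θ = 59.5° be the plate's angle to the horizontal; measure y along the incline from where the plane meets the free surface. Vertical depth h = y·sinθ with sinθ = 0.861629.
The centroid lies 4r/(3π) = 0.432901 m above the diameter, so r − 4r/(3π) = 1.02 − 0.432901 = 0.587099 m below the topmost point, so y_c = 5.9 + 0.587099 = 6.4871 m and h_c = 6.4871 × 0.861629 = 5.58947 m.
A = πr²/2 = π × 1.02²/2 = 1.63426 m².
Resultant F = γ·h_c·A = 8.9271 × 5.58947 × 1.63426 = 81.5459 kN.
I_c = (π/8 − 8/(9π))·r⁴ = 0.109757 × 1.02⁴ = 0.118805 m⁴.
Centre of pressure: y_p = y_c + I_c/(y_c·A) = 6.4871 + 0.118805/(6.4871 × 1.63426) = 6.4871 + 0.0112063 = 6.49831 m along the plane.
Vertically, h_p = y_p·sinθ = 6.49831 × 0.861629 = 5.59913 m.

h_p = 5.60 m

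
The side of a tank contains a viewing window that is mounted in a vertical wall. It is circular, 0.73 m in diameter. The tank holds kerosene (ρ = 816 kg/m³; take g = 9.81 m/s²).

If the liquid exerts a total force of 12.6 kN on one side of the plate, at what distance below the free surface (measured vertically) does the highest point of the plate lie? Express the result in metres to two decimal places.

d_top ≈ 3.40 m

γ = ρg = 816 × 9.81 / 1000 = 8.00496 kN/m³.
A = π(0.365)² = 0.418539 m².
From F = γ·h_c·A, the centroid depth is h_c = 12.6/(8.00496 × 0.418539) = 3.76076 m.
The centroid is at the centre, 0.365 m below the top of the plate, so the highest point sits at h_top = 3.76076 − 0.365 = 3.39576 m below the surface.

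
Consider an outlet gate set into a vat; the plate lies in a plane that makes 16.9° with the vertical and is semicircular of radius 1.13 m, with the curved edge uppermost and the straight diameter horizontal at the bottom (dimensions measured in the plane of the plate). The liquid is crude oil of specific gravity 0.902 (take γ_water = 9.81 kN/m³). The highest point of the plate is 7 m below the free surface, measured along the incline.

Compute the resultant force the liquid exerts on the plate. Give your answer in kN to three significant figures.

γ = 0.902 × 9.81 = 8.84862 kN/m³.
The plate makes 16.9° with the vertical, i.e. θ = 90° − 16.9° = 73.1° to the horizontal. Measuring y along the incline from the free-surface line, vertical depth h = y·sinθ with sinθ = 0.956814.
The centroid lies 4r/(3π) = 0.479587 m above the diameter, so r − 4r/(3π) = 1.13 − 0.479587 = 0.650413 m below the topmost point, so y_c = 7 + 0.650413 = 7.65041 m and h_c = 7.65041 × 0.956814 = 7.32002 m.
A = πr²/2 = π × 1.13²/2 = 2.00575 m².
Resultant F = γ·h_c·A = 8.84862 × 7.32002 × 2.00575 = 129.917 kN.

F ≈ 130 kN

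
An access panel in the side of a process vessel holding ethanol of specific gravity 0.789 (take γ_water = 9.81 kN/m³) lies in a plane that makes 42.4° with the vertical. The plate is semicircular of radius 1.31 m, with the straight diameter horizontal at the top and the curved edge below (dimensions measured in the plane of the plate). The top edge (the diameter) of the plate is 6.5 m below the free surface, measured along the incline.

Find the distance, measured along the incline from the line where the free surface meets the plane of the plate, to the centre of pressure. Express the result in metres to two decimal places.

y_p = 7.07 m

γ = 0.789 × 9.81 = 7.74009 kN/m³.
The plate makes 42.4° with the vertical, i.e. θ = 90° − 42.4° = 47.6° to the horizontal. Measuring y along the incline from the free-surface line, vertical depth h = y·sinθ with sinθ = 0.738455.
The centroid of a semicircle lies 4r/(3π) = 0.555981 m from the diameter, here below the top edge, so y_c = 6.5 + 0.555981 = 7.05598 m and h_c = 7.05598 × 0.738455 = 5.21052 m.
A = πr²/2 = π × 1.31²/2 = 2.69564 m².
Resultant F = γ·h_c·A = 7.74009 × 5.21052 × 2.69564 = 108.715 kN.
I_c = (π/8 − 8/(9π))·r⁴ = 0.109757 × 1.31⁴ = 0.323234 m⁴.
Centre of pressure: y_p = y_c + I_c/(y_c·A) = 7.05598 + 0.323234/(7.05598 × 2.69564) = 7.05598 + 0.0169941 = 7.07297 m along the plane.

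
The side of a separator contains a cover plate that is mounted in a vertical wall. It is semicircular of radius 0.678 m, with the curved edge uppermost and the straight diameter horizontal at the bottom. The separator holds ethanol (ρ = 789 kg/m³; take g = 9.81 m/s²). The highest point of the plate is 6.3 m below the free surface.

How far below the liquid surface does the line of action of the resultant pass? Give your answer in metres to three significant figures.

h_p = 6.70 m

γ = ρg = 789 × 9.81 / 1000 = 7.74009 kN/m³.
The centroid lies 4r/(3π) = 0.287752 m above the diameter, so r − 4r/(3π) = 0.678 − 0.287752 = 0.390248 m below the topmost point, so the centroid depth is h_c = 6.3 + 0.390248 = 6.69025 m.
A = πr²/2 = π × 0.678²/2 = 0.72207 m².
Resultant F = γ·h_c·A = 7.74009 × 6.69025 × 0.72207 = 37.391 kN.
I_c = (π/8 − 8/(9π))·r⁴ = 0.109757 × 0.678⁴ = 0.0231927 m⁴.
Centre of pressure: y_p = y_c + I_c/(y_c·A) = 6.69025 + 0.0231927/(6.69025 × 0.72207) = 6.69025 + 0.00480098 = 6.69505 m along the plane.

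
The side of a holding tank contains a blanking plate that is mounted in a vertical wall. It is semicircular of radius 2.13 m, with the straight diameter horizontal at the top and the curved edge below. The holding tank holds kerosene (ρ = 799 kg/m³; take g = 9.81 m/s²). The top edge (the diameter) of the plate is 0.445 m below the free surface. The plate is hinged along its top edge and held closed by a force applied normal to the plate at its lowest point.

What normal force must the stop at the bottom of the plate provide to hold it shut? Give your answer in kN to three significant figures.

γ = ρg = 799 × 9.81 / 1000 = 7.83819 kN/m³.
The centroid of a semicircle lies 4r/(3π) = 0.904 m from the diameter, here below the top edge, so the centroid depth is h_c = 0.445 + 0.904 = 1.349 m.
A = πr²/2 = π × 2.13²/2 = 7.12655 m².
Resultant F = γ·h_c·A = 7.83819 × 1.349 × 7.12655 = 75.3541 kN.
I_c = (π/8 − 8/(9π))·r⁴ = 0.109757 × 2.13⁴ = 2.25918 m⁴.
Centre of pressure: y_p = y_c + I_c/(y_c·A) = 1.349 + 2.25918/(1.349 × 7.12655) = 1.349 + 0.234996 = 1.584 m along the plane.
The resultant acts 0.904 + 0.234996 = 1.139 m (along the plate) below the hinge at the top edge, so the moment about the hinge is M = F × 1.139 = 75.3541 × 1.139 = 85.8283 kN·m.
A normal force at the bottom, 2.13 m from the hinge, must supply this moment: P = 85.8283/2.13 = 40.295 kN.

P ≈ 40.3 kN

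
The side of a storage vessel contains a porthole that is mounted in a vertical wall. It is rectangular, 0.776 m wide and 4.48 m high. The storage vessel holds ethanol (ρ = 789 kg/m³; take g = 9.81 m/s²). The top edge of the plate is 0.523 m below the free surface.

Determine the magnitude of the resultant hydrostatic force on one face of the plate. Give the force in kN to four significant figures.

F ≈ 74.35 kN

γ = ρg = 789 × 9.81 / 1000 = 7.74009 kN/m³.
The centroid lies 4.48/2 = 2.24 m below the top edge, so the centroid depth is h_c = 0.523 + 2.24 = 2.763 m.
A = 0.776 × 4.48 = 3.47648 m².
Resultant F = γ·h_c·A = 7.74009 × 2.763 × 3.47648 = 74.3475 kN.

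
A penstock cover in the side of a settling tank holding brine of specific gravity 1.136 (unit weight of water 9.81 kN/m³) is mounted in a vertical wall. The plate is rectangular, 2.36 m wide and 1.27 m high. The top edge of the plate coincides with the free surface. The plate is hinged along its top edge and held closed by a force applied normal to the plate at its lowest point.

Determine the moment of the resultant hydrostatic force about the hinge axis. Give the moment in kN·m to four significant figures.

M ≈ 17.96 kN·m

γ = 1.136 × 9.81 = 11.14416 kN/m³.
The centroid lies 1.27/2 = 0.635 m below the top edge, so the centroid depth is h_c = 0.635 m.
A = 2.36 × 1.27 = 2.9972 m².
Resultant F = γ·h_c·A = 11.14416 × 0.635 × 2.9972 = 21.2098 kN.
I_c = b·h³/12 = 2.36 × 1.27³/12 = 0.402849 m⁴.
Centre of pressure: y_p = y_c + I_c/(y_c·A) = 0.635 + 0.402849/(0.635 × 2.9972) = 0.635 + 0.211667 = 0.846667 m along the plane.
The resultant acts 0.635 + 0.211667 = 0.846667 m (along the plate) below the hinge at the top edge, so the moment about the hinge is M = F × 0.846667 = 21.2098 × 0.846667 = 17.9576 kN·m.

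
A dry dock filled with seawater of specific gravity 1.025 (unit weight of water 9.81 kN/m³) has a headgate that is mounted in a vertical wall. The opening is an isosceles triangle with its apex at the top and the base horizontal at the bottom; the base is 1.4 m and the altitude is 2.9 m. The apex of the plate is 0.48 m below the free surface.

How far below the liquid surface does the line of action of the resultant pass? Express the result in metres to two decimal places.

h_p = 2.61 m

γ = 1.025 × 9.81 = 10.05525 kN/m³.
With the apex up, the centroid sits 2h/3 = 2 × 2.9/3 = 1.93333 m below the apex, so the centroid depth is h_c = 0.48 + 1.93333 = 2.41333 m.
A = ½ × 1.4 × 2.9 = 2.03 m².
Resultant F = γ·h_c·A = 10.05525 × 2.41333 × 2.03 = 49.2613 kN.
I_c = b·h³/36 = 1.4 × 2.9³/36 = 0.948461 m⁴.
Centre of pressure: y_p = y_c + I_c/(y_c·A) = 2.41333 + 0.948461/(2.41333 × 2.03) = 2.41333 + 0.193601 = 2.60693 m along the plane.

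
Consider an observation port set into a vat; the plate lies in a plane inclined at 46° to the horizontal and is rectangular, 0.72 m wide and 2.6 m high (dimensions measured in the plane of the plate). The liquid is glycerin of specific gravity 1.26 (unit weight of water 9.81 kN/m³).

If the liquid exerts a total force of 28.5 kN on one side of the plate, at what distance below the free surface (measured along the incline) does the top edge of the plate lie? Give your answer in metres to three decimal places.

y_top ≈ 0.412 m

γ = 1.26 × 9.81 = 12.3606 kN/m³.
A = 0.72 × 2.6 = 1.872 m².
From F = γ·h_c·A, the centroid depth is h_c = 28.5/(12.3606 × 1.872) = 1.23168 m.
Let θ = 46° be the plate's angle to the horizontal; measure y along the incline from where the plane meets the free surface. Vertical depth h = y·sinθ with sinθ = 0.719340.
Along the incline, y_c = h_c/sinθ = 1.23168/0.719340 = 1.71224 m.
The centroid lies 2.6/2 = 1.3 m below the top edge, so the top edge sits at y_top = 1.71224 − 1.3 = 0.41224 m along the incline.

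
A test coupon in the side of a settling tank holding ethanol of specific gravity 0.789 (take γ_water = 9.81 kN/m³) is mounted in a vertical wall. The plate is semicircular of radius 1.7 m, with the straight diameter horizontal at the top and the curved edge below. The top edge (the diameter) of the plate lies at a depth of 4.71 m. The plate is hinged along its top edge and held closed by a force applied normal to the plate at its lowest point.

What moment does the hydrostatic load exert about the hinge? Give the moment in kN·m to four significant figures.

γ = 0.789 × 9.81 = 7.74009 kN/m³.
The centroid of a semicircle lies 4r/(3π) = 0.721502 m from the diameter, here below the top edge, so the centroid depth is h_c = 4.71 + 0.721502 = 5.4315 m.
A = πr²/2 = π × 1.7²/2 = 4.5396 m².
Resultant F = γ·h_c·A = 7.74009 × 5.4315 × 4.5396 = 190.846 kN.
I_c = (π/8 − 8/(9π))·r⁴ = 0.109757 × 1.7⁴ = 0.916701 m⁴.
Centre of pressure: y_p = y_c + I_c/(y_c·A) = 5.4315 + 0.916701/(5.4315 × 4.5396) = 5.4315 + 0.0371784 = 5.46868 m along the plane.
The resultant acts 0.721502 + 0.0371784 = 0.75868 m (along the plate) below the hinge at the top edge, so the moment about the hinge is M = F × 0.75868 = 190.846 × 0.75868 = 144.791 kN·m.

M ≈ 144.8 kN·m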